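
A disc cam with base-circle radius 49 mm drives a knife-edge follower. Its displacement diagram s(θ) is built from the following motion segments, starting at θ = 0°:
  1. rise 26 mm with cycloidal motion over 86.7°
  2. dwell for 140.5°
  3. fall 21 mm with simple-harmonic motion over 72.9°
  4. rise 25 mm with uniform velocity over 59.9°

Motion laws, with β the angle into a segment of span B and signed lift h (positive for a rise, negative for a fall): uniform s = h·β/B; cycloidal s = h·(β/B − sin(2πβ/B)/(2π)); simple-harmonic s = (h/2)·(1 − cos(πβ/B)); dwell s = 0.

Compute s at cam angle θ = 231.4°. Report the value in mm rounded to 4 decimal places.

seg 1 [0°–86.7°] cycloidal, h=26: full span → s += 26 → s = 26.0000
seg 2 [86.7°–227.2°] dwell: s stays 26.0000
seg 3 [227.2°–300.1°] simple-harmonic, h=-21: θ=231.4° here. β=4.2, B=72.9. -21/2·(1 − cos(π·0.0576)) = -0.1715 → s = 25.8285

25.8285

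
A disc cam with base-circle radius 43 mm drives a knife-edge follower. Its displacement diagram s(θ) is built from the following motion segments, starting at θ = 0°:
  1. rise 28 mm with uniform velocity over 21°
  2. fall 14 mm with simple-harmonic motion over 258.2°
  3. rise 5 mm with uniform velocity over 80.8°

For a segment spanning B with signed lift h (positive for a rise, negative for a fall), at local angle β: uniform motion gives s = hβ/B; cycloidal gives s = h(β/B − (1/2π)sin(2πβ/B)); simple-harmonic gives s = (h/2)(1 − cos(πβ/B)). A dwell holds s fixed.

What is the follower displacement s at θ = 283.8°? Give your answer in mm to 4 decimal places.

seg 1 [0°–21°] uniform, h=28: full span → s += 28 → s = 28.0000
seg 2 [21°–279.2°] simple-harmonic, h=-14: full span → s += -14 → s = 14.0000
seg 3 [279.2°–360°] uniform, h=5: θ=283.8° here. β=4.6, B=80.8. 5·4.6/80.8 = 0.2847 → s = 14.2847

14.2847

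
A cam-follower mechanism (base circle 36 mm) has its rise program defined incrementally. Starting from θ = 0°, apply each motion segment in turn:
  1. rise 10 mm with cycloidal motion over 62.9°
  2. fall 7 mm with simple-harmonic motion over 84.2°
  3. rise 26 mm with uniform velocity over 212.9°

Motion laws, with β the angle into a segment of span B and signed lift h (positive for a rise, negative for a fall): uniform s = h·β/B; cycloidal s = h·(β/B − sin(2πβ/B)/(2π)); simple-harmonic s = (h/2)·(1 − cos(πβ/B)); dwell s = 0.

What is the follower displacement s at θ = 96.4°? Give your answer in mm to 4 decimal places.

seg 1 [0°–62.9°] cycloidal, h=10: full span → s += 10 → s = 10.0000
seg 2 [62.9°–147.1°] simple-harmonic, h=-7: θ=96.4° here. β=33.5, B=84.2. -7/2·(1 − cos(π·0.3979)) = -2.3961 → s = 7.6039

7.6039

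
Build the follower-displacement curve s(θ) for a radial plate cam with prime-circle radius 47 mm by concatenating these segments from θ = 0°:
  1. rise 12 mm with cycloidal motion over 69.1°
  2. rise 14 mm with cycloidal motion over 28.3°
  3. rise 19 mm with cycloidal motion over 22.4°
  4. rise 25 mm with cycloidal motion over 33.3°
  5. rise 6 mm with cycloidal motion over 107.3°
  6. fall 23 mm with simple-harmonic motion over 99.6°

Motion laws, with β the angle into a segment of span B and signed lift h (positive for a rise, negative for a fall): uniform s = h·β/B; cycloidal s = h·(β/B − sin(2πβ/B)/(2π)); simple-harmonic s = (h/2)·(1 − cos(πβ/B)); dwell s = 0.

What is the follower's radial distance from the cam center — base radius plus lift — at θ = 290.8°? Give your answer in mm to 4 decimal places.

seg 1 [0°–69.1°] cycloidal, h=12: full span → s += 12 → s = 12.0000
seg 2 [69.1°–97.4°] cycloidal, h=14: full span → s += 14 → s = 26.0000
seg 3 [97.4°–119.8°] cycloidal, h=19: full span → s += 19 → s = 45.0000
seg 4 [119.8°–153.1°] cycloidal, h=25: full span → s += 25 → s = 70.0000
seg 5 [153.1°–260.4°] cycloidal, h=6: full span → s += 6 → s = 76.0000
seg 6 [260.4°–360°] simple-harmonic, h=-23: θ=290.8° here. β=30.4, B=99.6. -23/2·(1 − cos(π·0.3052)) = -4.8940 → s = 71.1060
radial distance = base radius + s = 47 + 71.1060 = 118.1060

118.1060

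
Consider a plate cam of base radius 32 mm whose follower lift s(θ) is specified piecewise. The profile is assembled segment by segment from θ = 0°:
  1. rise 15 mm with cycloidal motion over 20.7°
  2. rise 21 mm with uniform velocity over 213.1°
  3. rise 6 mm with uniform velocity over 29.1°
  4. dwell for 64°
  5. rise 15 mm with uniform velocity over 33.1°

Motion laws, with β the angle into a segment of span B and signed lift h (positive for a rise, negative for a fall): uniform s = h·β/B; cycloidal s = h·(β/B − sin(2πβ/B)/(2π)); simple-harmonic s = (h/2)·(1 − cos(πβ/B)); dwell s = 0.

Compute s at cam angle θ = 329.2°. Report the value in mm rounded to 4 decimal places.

seg 1 [0°–20.7°] cycloidal, h=15: full span → s += 15 → s = 15.0000
seg 2 [20.7°–233.8°] uniform, h=21: full span → s += 21 → s = 36.0000
seg 3 [233.8°–262.9°] uniform, h=6: full span → s += 6 → s = 42.0000
seg 4 [262.9°–326.9°] dwell: s stays 42.0000
seg 5 [326.9°–360°] uniform, h=15: θ=329.2° here. β=2.3, B=33.1. 15·2.3/33.1 = 1.0423 → s = 43.0423

43.0423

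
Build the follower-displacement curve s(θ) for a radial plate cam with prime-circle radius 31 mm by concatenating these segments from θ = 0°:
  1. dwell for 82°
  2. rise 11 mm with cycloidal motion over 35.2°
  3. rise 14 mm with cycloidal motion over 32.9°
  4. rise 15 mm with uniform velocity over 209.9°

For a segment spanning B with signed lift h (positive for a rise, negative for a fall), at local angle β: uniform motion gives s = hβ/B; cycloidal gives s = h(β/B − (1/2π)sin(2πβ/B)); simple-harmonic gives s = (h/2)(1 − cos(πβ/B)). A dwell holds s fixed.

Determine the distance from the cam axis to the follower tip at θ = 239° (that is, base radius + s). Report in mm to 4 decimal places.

seg 1 [0°–82°] dwell: s stays 0.0000
seg 2 [82°–117.2°] cycloidal, h=11: full span → s += 11 → s = 11.0000
seg 3 [117.2°–150.1°] cycloidal, h=14: full span → s += 14 → s = 25.0000
seg 4 [150.1°–360°] uniform, h=15: θ=239° here. β=88.9, B=209.9. 15·88.9/209.9 = 6.3530 → s = 31.3530
radial distance = base radius + s = 31 + 31.3530 = 62.3530

62.3530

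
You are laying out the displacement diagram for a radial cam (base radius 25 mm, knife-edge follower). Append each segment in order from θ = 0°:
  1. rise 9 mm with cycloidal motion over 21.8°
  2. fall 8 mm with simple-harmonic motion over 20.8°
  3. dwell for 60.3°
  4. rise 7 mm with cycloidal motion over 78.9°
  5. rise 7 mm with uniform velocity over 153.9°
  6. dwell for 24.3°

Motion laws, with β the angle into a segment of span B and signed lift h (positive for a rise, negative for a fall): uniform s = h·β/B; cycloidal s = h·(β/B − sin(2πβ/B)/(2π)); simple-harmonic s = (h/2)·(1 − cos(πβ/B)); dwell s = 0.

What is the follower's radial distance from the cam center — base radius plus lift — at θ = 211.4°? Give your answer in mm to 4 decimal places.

seg 1 [0°–21.8°] cycloidal, h=9: full span → s += 9 → s = 9.0000
seg 2 [21.8°–42.6°] simple-harmonic, h=-8: full span → s += -8 → s = 1.0000
seg 3 [42.6°–102.9°] dwell: s stays 1.0000
seg 4 [102.9°–181.8°] cycloidal, h=7: full span → s += 7 → s = 8.0000
seg 5 [181.8°–335.7°] uniform, h=7: θ=211.4° here. β=29.6, B=153.9. 7·29.6/153.9 = 1.3463 → s = 9.3463
radial distance = base radius + s = 25 + 9.3463 = 34.3463

34.3463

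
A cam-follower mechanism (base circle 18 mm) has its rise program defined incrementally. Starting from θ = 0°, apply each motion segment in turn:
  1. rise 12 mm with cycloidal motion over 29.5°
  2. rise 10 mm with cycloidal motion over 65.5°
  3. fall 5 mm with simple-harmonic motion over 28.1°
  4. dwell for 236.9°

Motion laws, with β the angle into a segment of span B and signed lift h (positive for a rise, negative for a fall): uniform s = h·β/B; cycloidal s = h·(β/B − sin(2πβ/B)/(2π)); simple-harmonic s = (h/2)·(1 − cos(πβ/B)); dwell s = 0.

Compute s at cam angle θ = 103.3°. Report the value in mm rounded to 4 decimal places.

seg 1 [0°–29.5°] cycloidal, h=12: full span → s += 12 → s = 12.0000
seg 2 [29.5°–95°] cycloidal, h=10: full span → s += 10 → s = 22.0000
seg 3 [95°–123.1°] simple-harmonic, h=-5: θ=103.3° here. β=8.3, B=28.1. -5/2·(1 − cos(π·0.2954)) = -1.0013 → s = 20.9987

20.9987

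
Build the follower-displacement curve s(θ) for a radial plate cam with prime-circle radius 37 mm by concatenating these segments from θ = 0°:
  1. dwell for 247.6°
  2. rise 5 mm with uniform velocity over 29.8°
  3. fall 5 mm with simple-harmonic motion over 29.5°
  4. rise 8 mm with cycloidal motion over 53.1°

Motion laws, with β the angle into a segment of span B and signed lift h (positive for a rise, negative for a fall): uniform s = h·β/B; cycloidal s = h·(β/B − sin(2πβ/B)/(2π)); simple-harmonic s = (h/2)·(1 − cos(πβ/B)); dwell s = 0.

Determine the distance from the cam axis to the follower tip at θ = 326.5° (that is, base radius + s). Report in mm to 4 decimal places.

seg 1 [0°–247.6°] dwell: s stays 0.0000
seg 2 [247.6°–277.4°] uniform, h=5: full span → s += 5 → s = 5.0000
seg 3 [277.4°–306.9°] simple-harmonic, h=-5: full span → s += -5 → s = 0.0000
seg 4 [306.9°–360°] cycloidal, h=8: θ=326.5° here. β=19.6, B=53.1. 8·(0.3691 − sin(2π·0.3691)/(2π)) = 2.0199 → s = 2.0199
radial distance = base radius + s = 37 + 2.0199 = 39.0199

39.0199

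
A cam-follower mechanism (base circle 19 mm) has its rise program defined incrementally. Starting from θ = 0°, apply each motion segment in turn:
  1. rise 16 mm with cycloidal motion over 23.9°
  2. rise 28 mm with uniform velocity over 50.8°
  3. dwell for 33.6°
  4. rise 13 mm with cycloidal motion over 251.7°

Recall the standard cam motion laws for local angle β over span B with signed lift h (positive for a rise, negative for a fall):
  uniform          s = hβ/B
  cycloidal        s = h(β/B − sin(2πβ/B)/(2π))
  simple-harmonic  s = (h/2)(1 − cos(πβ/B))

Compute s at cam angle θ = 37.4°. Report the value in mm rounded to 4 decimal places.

seg 1 [0°–23.9°] cycloidal, h=16: full span → s += 16 → s = 16.0000
seg 2 [23.9°–74.7°] uniform, h=28: θ=37.4° here. β=13.5, B=50.8. 28·13.5/50.8 = 7.4409 → s = 23.4409

23.4409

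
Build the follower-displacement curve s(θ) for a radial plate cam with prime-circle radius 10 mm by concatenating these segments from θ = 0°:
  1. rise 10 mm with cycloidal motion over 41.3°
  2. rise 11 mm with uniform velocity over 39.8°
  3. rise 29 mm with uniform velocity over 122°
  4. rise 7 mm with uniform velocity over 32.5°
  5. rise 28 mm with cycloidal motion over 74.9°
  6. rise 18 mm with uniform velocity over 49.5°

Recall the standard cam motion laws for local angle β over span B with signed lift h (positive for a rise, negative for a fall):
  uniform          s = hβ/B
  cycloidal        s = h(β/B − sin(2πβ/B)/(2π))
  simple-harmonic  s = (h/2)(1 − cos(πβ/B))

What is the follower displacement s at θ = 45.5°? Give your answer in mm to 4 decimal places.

seg 1 [0°–41.3°] cycloidal, h=10: full span → s += 10 → s = 10.0000
seg 2 [41.3°–81.1°] uniform, h=11: θ=45.5° here. β=4.2, B=39.8. 11·4.2/39.8 = 1.1608 → s = 11.1608

11.1608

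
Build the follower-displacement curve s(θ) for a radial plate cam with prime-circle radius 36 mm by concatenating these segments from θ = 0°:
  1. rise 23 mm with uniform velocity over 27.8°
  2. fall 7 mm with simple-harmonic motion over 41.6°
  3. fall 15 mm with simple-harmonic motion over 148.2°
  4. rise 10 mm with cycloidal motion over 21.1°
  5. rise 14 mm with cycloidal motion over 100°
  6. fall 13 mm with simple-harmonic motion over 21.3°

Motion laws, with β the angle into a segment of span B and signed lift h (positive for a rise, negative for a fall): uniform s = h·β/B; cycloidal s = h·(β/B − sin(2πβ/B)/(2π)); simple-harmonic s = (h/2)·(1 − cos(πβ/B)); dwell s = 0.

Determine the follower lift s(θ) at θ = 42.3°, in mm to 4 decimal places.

seg 1 [0°–27.8°] uniform, h=23: full span → s += 23 → s = 23.0000
seg 2 [27.8°–69.4°] simple-harmonic, h=-7: θ=42.3° here. β=14.5, B=41.6. -7/2·(1 − cos(π·0.3486)) = -1.8969 → s = 21.1031

21.1031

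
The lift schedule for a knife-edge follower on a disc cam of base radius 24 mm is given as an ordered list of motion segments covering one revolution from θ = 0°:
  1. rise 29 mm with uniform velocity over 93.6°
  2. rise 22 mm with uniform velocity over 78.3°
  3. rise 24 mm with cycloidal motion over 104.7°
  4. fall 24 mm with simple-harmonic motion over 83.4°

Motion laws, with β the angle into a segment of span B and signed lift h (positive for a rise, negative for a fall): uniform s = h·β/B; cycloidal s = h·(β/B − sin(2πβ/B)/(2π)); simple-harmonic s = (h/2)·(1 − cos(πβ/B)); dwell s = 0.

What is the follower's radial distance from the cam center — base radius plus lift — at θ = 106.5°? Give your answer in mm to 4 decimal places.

seg 1 [0°–93.6°] uniform, h=29: full span → s += 29 → s = 29.0000
seg 2 [93.6°–171.9°] uniform, h=22: θ=106.5° here. β=12.9, B=78.3. 22·12.9/78.3 = 3.6245 → s = 32.6245
radial distance = base radius + s = 24 + 32.6245 = 56.6245

56.6245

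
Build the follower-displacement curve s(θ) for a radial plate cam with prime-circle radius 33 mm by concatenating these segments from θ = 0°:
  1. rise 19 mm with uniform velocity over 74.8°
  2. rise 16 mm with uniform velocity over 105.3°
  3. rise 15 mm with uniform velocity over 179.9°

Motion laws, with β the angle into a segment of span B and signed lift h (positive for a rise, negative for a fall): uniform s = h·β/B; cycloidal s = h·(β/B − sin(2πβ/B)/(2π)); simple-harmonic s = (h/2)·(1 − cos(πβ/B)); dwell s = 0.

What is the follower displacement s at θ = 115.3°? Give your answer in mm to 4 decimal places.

seg 1 [0°–74.8°] uniform, h=19: full span → s += 19 → s = 19.0000
seg 2 [74.8°–180.1°] uniform, h=16: θ=115.3° here. β=40.5, B=105.3. 16·40.5/105.3 = 6.1538 → s = 25.1538

25.1538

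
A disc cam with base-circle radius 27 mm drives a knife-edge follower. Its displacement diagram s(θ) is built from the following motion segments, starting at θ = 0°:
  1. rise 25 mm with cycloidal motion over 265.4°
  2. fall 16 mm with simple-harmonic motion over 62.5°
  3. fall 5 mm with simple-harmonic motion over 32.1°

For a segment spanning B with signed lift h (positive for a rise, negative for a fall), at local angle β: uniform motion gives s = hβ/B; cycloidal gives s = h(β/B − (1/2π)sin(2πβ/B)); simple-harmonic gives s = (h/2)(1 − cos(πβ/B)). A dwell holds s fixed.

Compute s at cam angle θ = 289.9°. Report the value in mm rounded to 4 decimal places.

seg 1 [0°–265.4°] cycloidal, h=25: full span → s += 25 → s = 25.0000
seg 2 [265.4°–327.9°] simple-harmonic, h=-16: θ=289.9° here. β=24.5, B=62.5. -16/2·(1 − cos(π·0.3920)) = -5.3374 → s = 19.6626

19.6626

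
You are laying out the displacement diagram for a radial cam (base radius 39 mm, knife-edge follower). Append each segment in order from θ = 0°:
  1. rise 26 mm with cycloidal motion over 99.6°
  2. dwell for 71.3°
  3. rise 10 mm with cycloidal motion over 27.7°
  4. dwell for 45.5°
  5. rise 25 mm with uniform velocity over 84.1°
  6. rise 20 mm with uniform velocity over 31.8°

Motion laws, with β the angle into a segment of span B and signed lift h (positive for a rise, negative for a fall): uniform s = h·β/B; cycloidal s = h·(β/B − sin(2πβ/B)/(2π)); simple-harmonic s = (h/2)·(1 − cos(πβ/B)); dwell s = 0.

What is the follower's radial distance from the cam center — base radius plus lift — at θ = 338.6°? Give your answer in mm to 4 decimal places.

seg 1 [0°–99.6°] cycloidal, h=26: full span → s += 26 → s = 26.0000
seg 2 [99.6°–170.9°] dwell: s stays 26.0000
seg 3 [170.9°–198.6°] cycloidal, h=10: full span → s += 10 → s = 36.0000
seg 4 [198.6°–244.1°] dwell: s stays 36.0000
seg 5 [244.1°–328.2°] uniform, h=25: full span → s += 25 → s = 61.0000
seg 6 [328.2°–360°] uniform, h=20: θ=338.6° here. β=10.4, B=31.8. 20·10.4/31.8 = 6.5409 → s = 67.5409
radial distance = base radius + s = 39 + 67.5409 = 106.5409

106.5409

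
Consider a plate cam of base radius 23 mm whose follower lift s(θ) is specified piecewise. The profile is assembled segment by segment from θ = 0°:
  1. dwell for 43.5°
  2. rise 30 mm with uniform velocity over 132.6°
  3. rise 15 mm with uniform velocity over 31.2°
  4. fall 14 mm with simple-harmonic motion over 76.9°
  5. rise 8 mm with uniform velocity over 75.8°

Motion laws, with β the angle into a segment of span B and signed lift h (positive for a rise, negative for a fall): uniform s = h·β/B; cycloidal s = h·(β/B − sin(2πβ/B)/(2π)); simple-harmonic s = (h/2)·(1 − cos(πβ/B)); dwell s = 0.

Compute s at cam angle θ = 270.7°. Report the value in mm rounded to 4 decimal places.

seg 1 [0°–43.5°] dwell: s stays 0.0000
seg 2 [43.5°–176.1°] uniform, h=30: full span → s += 30 → s = 30.0000
seg 3 [176.1°–207.3°] uniform, h=15: full span → s += 15 → s = 45.0000
seg 4 [207.3°–284.2°] simple-harmonic, h=-14: θ=270.7° here. β=63.4, B=76.9. -14/2·(1 − cos(π·0.8244)) = -12.9621 → s = 32.0379

32.0379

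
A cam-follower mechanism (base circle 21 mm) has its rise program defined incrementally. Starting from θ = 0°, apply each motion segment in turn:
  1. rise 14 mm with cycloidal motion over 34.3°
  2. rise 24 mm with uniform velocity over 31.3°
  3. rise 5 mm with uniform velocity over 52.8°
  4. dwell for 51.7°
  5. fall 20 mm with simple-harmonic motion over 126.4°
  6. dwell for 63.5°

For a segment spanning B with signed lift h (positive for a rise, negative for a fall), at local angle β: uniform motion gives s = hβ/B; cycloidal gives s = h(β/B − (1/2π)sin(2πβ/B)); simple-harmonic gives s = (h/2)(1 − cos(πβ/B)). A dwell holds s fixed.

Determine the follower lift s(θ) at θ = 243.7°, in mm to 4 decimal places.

seg 1 [0°–34.3°] cycloidal, h=14: full span → s += 14 → s = 14.0000
seg 2 [34.3°–65.6°] uniform, h=24: full span → s += 24 → s = 38.0000
seg 3 [65.6°–118.4°] uniform, h=5: full span → s += 5 → s = 43.0000
seg 4 [118.4°–170.1°] dwell: s stays 43.0000
seg 5 [170.1°–296.5°] simple-harmonic, h=-20: θ=243.7° here. β=73.6, B=126.4. -20/2·(1 − cos(π·0.5823)) = -12.5562 → s = 30.4438

30.4438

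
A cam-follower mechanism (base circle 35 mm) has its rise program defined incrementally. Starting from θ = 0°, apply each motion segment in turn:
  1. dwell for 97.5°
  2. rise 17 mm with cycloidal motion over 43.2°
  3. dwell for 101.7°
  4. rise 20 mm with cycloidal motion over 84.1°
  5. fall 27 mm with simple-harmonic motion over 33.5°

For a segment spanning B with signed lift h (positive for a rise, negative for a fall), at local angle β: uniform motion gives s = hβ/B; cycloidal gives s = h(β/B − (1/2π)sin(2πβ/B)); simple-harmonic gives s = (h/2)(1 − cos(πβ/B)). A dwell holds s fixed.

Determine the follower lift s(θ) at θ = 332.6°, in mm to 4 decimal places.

seg 1 [0°–97.5°] dwell: s stays 0.0000
seg 2 [97.5°–140.7°] cycloidal, h=17: full span → s += 17 → s = 17.0000
seg 3 [140.7°–242.4°] dwell: s stays 17.0000
seg 4 [242.4°–326.5°] cycloidal, h=20: full span → s += 20 → s = 37.0000
seg 5 [326.5°–360°] simple-harmonic, h=-27: θ=332.6° here. β=6.1, B=33.5. -27/2·(1 − cos(π·0.1821)) = -2.1493 → s = 34.8507

34.8507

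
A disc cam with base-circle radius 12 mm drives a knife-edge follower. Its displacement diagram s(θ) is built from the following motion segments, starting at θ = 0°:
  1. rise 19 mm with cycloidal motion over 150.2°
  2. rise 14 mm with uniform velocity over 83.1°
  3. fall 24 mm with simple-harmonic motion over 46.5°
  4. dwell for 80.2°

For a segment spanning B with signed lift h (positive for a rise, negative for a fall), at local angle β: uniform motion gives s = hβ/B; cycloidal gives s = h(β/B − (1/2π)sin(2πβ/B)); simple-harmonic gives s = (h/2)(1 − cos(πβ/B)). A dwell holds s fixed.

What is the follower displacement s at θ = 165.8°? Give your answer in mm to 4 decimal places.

seg 1 [0°–150.2°] cycloidal, h=19: full span → s += 19 → s = 19.0000
seg 2 [150.2°–233.3°] uniform, h=14: θ=165.8° here. β=15.6, B=83.1. 14·15.6/83.1 = 2.6282 → s = 21.6282

21.6282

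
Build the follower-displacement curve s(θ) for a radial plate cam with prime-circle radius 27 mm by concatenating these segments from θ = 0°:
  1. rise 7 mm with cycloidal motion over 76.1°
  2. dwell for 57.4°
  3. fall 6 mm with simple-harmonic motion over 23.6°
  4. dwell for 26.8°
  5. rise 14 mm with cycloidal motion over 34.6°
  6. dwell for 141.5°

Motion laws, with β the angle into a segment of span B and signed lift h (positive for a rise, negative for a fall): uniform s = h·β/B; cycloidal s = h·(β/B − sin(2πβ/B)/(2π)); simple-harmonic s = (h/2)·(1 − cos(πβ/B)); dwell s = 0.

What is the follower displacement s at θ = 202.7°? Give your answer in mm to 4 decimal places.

seg 1 [0°–76.1°] cycloidal, h=7: full span → s += 7 → s = 7.0000
seg 2 [76.1°–133.5°] dwell: s stays 7.0000
seg 3 [133.5°–157.1°] simple-harmonic, h=-6: full span → s += -6 → s = 1.0000
seg 4 [157.1°–183.9°] dwell: s stays 1.0000
seg 5 [183.9°–218.5°] cycloidal, h=14: θ=202.7° here. β=18.8, B=34.6. 14·(0.5434 − sin(2π·0.5434)/(2π)) = 8.2064 → s = 9.2064

9.2064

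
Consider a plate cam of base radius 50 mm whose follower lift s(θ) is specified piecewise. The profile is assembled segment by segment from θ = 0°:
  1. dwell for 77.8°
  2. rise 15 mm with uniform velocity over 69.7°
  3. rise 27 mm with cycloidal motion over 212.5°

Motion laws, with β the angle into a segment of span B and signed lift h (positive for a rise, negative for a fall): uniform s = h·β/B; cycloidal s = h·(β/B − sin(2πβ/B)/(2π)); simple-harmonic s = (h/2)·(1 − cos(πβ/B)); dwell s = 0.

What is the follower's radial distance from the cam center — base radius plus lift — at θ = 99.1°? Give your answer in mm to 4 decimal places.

seg 1 [0°–77.8°] dwell: s stays 0.0000
seg 2 [77.8°–147.5°] uniform, h=15: θ=99.1° here. β=21.3, B=69.7. 15·21.3/69.7 = 4.5839 → s = 4.5839
radial distance = base radius + s = 50 + 4.5839 = 54.5839

54.5839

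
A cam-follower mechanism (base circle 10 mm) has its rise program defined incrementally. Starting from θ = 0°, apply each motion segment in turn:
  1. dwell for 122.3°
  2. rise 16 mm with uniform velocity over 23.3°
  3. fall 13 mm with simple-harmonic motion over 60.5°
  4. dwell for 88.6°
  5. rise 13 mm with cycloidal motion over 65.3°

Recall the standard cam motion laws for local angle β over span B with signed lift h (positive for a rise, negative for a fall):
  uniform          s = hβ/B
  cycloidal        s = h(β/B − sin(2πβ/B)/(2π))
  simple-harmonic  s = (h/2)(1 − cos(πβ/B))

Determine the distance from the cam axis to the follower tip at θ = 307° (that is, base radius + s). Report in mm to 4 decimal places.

seg 1 [0°–122.3°] dwell: s stays 0.0000
seg 2 [122.3°–145.6°] uniform, h=16: full span → s += 16 → s = 16.0000
seg 3 [145.6°–206.1°] simple-harmonic, h=-13: full span → s += -13 → s = 3.0000
seg 4 [206.1°–294.7°] dwell: s stays 3.0000
seg 5 [294.7°–360°] cycloidal, h=13: θ=307° here. β=12.3, B=65.3. 13·(0.1884 − sin(2π·0.1884)/(2π)) = 0.5329 → s = 3.5329
radial distance = base radius + s = 10 + 3.5329 = 13.5329

13.5329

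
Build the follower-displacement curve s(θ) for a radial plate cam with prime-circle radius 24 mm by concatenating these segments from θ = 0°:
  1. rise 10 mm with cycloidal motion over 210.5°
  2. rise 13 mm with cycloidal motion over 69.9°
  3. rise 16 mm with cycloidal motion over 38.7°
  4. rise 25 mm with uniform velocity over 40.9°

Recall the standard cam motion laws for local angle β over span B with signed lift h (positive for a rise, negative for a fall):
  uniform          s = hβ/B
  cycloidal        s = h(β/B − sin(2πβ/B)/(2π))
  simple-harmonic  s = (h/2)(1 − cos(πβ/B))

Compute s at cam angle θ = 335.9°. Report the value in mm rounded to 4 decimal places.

seg 1 [0°–210.5°] cycloidal, h=10: full span → s += 10 → s = 10.0000
seg 2 [210.5°–280.4°] cycloidal, h=13: full span → s += 13 → s = 23.0000
seg 3 [280.4°–319.1°] cycloidal, h=16: full span → s += 16 → s = 39.0000
seg 4 [319.1°–360°] uniform, h=25: θ=335.9° here. β=16.8, B=40.9. 25·16.8/40.9 = 10.2689 → s = 49.2689

49.2689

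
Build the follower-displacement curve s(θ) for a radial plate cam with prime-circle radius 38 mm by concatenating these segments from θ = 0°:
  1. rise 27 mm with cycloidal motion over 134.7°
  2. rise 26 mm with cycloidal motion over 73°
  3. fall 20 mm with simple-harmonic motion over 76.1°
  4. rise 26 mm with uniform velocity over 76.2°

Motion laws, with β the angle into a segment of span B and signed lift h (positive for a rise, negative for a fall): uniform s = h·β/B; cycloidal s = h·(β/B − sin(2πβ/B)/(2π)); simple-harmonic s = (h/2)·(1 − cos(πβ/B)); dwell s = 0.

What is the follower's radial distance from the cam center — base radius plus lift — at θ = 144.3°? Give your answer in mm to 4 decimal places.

seg 1 [0°–134.7°] cycloidal, h=27: full span → s += 27 → s = 27.0000
seg 2 [134.7°–207.7°] cycloidal, h=26: θ=144.3° here. β=9.6, B=73. 26·(0.1315 − sin(2π·0.1315)/(2π)) = 0.3760 → s = 27.3760
radial distance = base radius + s = 38 + 27.3760 = 65.3760

65.3760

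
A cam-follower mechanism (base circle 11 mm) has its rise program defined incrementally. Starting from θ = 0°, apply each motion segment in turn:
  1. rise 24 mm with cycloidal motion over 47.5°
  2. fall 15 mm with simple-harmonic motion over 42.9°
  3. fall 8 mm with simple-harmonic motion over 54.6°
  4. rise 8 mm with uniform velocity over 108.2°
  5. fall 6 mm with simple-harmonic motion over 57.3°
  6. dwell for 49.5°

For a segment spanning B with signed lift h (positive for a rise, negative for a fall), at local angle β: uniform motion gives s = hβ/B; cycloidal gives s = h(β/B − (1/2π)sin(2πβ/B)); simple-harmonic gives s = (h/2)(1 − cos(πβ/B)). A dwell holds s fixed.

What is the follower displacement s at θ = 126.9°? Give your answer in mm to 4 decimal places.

seg 1 [0°–47.5°] cycloidal, h=24: full span → s += 24 → s = 24.0000
seg 2 [47.5°–90.4°] simple-harmonic, h=-15: full span → s += -15 → s = 9.0000
seg 3 [90.4°–145°] simple-harmonic, h=-8: θ=126.9° here. β=36.5, B=54.6. -8/2·(1 − cos(π·0.6685)) = -6.0199 → s = 2.9801

2.9801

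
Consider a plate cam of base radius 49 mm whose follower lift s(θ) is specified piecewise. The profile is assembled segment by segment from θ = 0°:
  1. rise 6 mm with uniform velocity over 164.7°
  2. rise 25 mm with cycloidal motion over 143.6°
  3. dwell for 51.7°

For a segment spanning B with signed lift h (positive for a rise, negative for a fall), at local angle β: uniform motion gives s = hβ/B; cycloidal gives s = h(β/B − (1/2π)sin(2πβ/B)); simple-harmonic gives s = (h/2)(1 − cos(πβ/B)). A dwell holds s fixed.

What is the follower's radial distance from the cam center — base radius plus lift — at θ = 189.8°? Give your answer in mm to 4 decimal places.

seg 1 [0°–164.7°] uniform, h=6: full span → s += 6 → s = 6.0000
seg 2 [164.7°–308.3°] cycloidal, h=25: θ=189.8° here. β=25.1, B=143.6. 25·(0.1748 − sin(2π·0.1748)/(2π)) = 0.8269 → s = 6.8269
radial distance = base radius + s = 49 + 6.8269 = 55.8269

55.8269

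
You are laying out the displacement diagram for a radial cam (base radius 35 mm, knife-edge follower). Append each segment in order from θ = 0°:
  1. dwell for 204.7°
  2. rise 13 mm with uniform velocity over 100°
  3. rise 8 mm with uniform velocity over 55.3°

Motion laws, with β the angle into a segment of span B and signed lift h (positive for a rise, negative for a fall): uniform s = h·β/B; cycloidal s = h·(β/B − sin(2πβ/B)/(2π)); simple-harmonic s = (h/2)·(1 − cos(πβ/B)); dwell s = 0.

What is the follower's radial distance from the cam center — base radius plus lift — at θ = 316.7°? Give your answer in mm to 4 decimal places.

seg 1 [0°–204.7°] dwell: s stays 0.0000
seg 2 [204.7°–304.7°] uniform, h=13: full span → s += 13 → s = 13.0000
seg 3 [304.7°–360°] uniform, h=8: θ=316.7° here. β=12, B=55.3. 8·12/55.3 = 1.7360 → s = 14.7360
radial distance = base radius + s = 35 + 14.7360 = 49.7360

49.7360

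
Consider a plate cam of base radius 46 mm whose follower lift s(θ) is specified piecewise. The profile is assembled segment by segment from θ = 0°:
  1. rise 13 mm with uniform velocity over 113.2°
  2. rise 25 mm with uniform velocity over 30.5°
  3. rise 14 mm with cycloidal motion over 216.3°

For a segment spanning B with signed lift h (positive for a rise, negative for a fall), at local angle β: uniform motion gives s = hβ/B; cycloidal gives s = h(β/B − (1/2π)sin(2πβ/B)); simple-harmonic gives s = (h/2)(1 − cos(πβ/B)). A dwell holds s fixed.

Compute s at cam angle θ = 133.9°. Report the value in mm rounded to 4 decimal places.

seg 1 [0°–113.2°] uniform, h=13: full span → s += 13 → s = 13.0000
seg 2 [113.2°–143.7°] uniform, h=25: θ=133.9° here. β=20.7, B=30.5. 25·20.7/30.5 = 16.9672 → s = 29.9672

29.9672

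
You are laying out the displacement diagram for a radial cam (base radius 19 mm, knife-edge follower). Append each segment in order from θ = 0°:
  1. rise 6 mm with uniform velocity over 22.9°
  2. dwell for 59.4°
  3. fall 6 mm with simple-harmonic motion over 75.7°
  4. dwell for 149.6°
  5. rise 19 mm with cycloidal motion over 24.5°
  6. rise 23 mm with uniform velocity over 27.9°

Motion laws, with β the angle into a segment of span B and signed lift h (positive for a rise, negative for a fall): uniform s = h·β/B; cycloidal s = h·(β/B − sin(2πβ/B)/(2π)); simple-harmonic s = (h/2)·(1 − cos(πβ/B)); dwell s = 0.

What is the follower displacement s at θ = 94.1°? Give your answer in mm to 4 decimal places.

seg 1 [0°–22.9°] uniform, h=6: full span → s += 6 → s = 6.0000
seg 2 [22.9°–82.3°] dwell: s stays 6.0000
seg 3 [82.3°–158°] simple-harmonic, h=-6: θ=94.1° here. β=11.8, B=75.7. -6/2·(1 − cos(π·0.1559)) = -0.3526 → s = 5.6474

5.6474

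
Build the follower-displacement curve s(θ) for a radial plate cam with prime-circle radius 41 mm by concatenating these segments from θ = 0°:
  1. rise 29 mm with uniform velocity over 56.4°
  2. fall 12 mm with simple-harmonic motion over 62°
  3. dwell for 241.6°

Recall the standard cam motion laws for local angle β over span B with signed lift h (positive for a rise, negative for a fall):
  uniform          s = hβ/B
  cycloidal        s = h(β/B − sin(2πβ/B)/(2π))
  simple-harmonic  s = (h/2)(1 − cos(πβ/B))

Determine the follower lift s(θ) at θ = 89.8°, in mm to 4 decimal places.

seg 1 [0°–56.4°] uniform, h=29: full span → s += 29 → s = 29.0000
seg 2 [56.4°–118.4°] simple-harmonic, h=-12: θ=89.8° here. β=33.4, B=62. -12/2·(1 − cos(π·0.5387)) = -6.7279 → s = 22.2721

22.2721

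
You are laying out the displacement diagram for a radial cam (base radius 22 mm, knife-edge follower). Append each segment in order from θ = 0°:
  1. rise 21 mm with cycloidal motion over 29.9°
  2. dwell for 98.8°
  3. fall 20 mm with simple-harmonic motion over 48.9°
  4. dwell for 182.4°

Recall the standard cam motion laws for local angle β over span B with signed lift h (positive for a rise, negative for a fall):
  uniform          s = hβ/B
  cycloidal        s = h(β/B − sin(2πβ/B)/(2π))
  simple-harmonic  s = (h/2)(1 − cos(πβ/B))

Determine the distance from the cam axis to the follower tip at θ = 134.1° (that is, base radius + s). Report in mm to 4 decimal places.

seg 1 [0°–29.9°] cycloidal, h=21: full span → s += 21 → s = 21.0000
seg 2 [29.9°–128.7°] dwell: s stays 21.0000
seg 3 [128.7°–177.6°] simple-harmonic, h=-20: θ=134.1° here. β=5.4, B=48.9. -20/2·(1 − cos(π·0.1104)) = -0.5958 → s = 20.4042
radial distance = base radius + s = 22 + 20.4042 = 42.4042

42.4042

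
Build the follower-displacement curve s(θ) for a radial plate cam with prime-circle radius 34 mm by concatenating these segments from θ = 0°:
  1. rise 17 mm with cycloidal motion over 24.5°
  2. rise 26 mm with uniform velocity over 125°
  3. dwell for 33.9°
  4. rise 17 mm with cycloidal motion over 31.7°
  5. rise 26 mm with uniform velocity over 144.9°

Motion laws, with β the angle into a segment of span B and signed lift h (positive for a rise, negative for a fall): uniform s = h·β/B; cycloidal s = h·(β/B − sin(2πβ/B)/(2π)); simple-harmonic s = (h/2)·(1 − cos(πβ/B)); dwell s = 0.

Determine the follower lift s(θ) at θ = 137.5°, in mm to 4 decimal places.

seg 1 [0°–24.5°] cycloidal, h=17: full span → s += 17 → s = 17.0000
seg 2 [24.5°–149.5°] uniform, h=26: θ=137.5° here. β=113, B=125. 26·113/125 = 23.5040 → s = 40.5040

40.5040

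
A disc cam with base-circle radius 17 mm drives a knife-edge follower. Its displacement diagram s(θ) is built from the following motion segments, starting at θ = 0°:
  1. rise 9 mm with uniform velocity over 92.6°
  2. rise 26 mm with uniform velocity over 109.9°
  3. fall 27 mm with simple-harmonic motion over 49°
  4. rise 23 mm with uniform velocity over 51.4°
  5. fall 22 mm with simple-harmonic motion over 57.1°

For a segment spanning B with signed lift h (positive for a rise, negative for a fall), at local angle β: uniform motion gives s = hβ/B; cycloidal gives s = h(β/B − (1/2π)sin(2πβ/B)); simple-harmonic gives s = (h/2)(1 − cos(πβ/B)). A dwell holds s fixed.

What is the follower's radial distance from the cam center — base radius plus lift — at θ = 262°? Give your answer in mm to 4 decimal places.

seg 1 [0°–92.6°] uniform, h=9: full span → s += 9 → s = 9.0000
seg 2 [92.6°–202.5°] uniform, h=26: full span → s += 26 → s = 35.0000
seg 3 [202.5°–251.5°] simple-harmonic, h=-27: full span → s += -27 → s = 8.0000
seg 4 [251.5°–302.9°] uniform, h=23: θ=262° here. β=10.5, B=51.4. 23·10.5/51.4 = 4.6984 → s = 12.6984
radial distance = base radius + s = 17 + 12.6984 = 29.6984

29.6984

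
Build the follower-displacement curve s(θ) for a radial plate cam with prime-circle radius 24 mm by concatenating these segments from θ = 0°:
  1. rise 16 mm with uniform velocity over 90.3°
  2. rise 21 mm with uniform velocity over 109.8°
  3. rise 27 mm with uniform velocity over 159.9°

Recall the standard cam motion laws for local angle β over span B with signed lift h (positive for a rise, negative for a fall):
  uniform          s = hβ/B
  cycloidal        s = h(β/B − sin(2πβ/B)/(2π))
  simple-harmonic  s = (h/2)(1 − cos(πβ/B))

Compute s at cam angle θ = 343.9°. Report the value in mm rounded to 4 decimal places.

seg 1 [0°–90.3°] uniform, h=16: full span → s += 16 → s = 16.0000
seg 2 [90.3°–200.1°] uniform, h=21: full span → s += 21 → s = 37.0000
seg 3 [200.1°–360°] uniform, h=27: θ=343.9° here. β=143.8, B=159.9. 27·143.8/159.9 = 24.2814 → s = 61.2814

61.2814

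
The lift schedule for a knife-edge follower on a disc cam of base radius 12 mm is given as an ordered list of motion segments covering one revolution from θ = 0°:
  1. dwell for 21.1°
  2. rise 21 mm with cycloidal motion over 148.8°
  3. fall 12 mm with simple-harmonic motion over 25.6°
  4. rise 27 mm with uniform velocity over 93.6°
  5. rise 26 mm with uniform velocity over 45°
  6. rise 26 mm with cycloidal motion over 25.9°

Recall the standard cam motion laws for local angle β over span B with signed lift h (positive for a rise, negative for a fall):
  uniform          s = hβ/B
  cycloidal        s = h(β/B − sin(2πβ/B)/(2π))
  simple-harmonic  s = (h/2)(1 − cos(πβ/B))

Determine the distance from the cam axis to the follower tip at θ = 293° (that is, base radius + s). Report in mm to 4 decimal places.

seg 1 [0°–21.1°] dwell: s stays 0.0000
seg 2 [21.1°–169.9°] cycloidal, h=21: full span → s += 21 → s = 21.0000
seg 3 [169.9°–195.5°] simple-harmonic, h=-12: full span → s += -12 → s = 9.0000
seg 4 [195.5°–289.1°] uniform, h=27: full span → s += 27 → s = 36.0000
seg 5 [289.1°–334.1°] uniform, h=26: θ=293° here. β=3.9, B=45. 26·3.9/45 = 2.2533 → s = 38.2533
radial distance = base radius + s = 12 + 38.2533 = 50.2533

50.2533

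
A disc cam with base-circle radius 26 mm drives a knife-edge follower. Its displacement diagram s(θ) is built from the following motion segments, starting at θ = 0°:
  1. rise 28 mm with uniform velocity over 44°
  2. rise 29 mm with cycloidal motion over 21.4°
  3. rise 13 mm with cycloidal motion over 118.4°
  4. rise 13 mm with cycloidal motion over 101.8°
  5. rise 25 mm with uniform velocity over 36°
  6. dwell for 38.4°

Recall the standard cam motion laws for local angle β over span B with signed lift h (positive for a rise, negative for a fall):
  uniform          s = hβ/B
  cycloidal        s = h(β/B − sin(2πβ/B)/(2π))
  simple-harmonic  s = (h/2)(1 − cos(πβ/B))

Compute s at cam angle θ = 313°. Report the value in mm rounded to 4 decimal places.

seg 1 [0°–44°] uniform, h=28: full span → s += 28 → s = 28.0000
seg 2 [44°–65.4°] cycloidal, h=29: full span → s += 29 → s = 57.0000
seg 3 [65.4°–183.8°] cycloidal, h=13: full span → s += 13 → s = 70.0000
seg 4 [183.8°–285.6°] cycloidal, h=13: full span → s += 13 → s = 83.0000
seg 5 [285.6°–321.6°] uniform, h=25: θ=313° here. β=27.4, B=36. 25·27.4/36 = 19.0278 → s = 102.0278

102.0278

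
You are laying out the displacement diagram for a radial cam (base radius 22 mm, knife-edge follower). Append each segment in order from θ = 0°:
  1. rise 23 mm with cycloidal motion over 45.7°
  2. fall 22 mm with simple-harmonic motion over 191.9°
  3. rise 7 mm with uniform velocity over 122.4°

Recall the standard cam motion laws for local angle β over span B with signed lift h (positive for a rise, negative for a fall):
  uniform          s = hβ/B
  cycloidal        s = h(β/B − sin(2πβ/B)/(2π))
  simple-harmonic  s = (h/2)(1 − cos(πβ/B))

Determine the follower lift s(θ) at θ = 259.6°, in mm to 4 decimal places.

seg 1 [0°–45.7°] cycloidal, h=23: full span → s += 23 → s = 23.0000
seg 2 [45.7°–237.6°] simple-harmonic, h=-22: full span → s += -22 → s = 1.0000
seg 3 [237.6°–360°] uniform, h=7: θ=259.6° here. β=22, B=122.4. 7·22/122.4 = 1.2582 → s = 2.2582

2.2582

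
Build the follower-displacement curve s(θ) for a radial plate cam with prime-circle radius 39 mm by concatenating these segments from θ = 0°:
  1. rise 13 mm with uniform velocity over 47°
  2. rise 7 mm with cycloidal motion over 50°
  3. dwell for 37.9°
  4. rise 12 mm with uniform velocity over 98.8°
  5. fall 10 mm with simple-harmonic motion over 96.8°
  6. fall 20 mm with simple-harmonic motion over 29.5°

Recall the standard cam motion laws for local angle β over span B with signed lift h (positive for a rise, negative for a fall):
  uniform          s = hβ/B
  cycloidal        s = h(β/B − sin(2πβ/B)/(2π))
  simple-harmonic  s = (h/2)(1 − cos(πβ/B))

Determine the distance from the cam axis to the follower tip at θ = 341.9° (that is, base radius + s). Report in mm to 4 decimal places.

seg 1 [0°–47°] uniform, h=13: full span → s += 13 → s = 13.0000
seg 2 [47°–97°] cycloidal, h=7: full span → s += 7 → s = 20.0000
seg 3 [97°–134.9°] dwell: s stays 20.0000
seg 4 [134.9°–233.7°] uniform, h=12: full span → s += 12 → s = 32.0000
seg 5 [233.7°–330.5°] simple-harmonic, h=-10: full span → s += -10 → s = 22.0000
seg 6 [330.5°–360°] simple-harmonic, h=-20: θ=341.9° here. β=11.4, B=29.5. -20/2·(1 − cos(π·0.3864)) = -6.5076 → s = 15.4924
radial distance = base radius + s = 39 + 15.4924 = 54.4924

54.4924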